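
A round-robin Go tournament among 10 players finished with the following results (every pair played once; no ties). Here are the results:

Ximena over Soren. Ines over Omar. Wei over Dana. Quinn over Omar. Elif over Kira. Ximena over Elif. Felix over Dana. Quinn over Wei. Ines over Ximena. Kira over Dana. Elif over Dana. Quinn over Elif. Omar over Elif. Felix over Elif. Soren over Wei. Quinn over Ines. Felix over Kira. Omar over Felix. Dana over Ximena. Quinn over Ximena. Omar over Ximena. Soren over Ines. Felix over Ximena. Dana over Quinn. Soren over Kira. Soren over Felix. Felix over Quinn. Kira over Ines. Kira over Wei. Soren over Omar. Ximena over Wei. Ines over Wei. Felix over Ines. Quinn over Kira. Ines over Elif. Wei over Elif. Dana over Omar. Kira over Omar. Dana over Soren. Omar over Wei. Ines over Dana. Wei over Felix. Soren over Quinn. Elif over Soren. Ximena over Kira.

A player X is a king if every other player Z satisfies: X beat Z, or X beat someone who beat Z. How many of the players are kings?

Wei reaches everyone (king).
Ximena reaches everyone (king).
Soren reaches everyone (king).
Dana reaches everyone (king).
Ines reaches everyone (king).
Kira reaches everyone (king).
Omar reaches everyone (king).
Quinn reaches everyone (king).
Felix reaches everyone (king).
Elif reaches everyone (king).
Kings: Wei, Ximena, Soren, Dana, Ines, Kira, Omar, Quinn, Felix, Elif — 10.

10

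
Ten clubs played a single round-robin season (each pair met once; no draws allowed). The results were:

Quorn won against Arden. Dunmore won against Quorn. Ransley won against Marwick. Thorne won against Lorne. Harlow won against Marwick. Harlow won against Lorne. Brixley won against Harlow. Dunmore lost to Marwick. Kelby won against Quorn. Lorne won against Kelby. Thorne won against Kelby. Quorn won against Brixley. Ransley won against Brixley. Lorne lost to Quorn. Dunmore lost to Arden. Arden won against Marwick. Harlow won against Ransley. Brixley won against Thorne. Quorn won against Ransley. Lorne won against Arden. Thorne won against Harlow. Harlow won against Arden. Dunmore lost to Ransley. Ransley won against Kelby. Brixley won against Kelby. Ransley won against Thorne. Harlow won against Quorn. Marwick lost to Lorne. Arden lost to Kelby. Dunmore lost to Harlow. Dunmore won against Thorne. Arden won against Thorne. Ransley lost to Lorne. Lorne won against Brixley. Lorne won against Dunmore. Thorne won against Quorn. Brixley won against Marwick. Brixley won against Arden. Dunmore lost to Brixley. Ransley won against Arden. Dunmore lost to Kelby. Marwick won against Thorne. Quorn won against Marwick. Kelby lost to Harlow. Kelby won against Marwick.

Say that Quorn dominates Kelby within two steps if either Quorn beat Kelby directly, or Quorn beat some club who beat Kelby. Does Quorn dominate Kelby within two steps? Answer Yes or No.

Quorn did not beat Kelby directly.
Quorn beat Ransley, Lorne, Brixley, Arden, Marwick. Of those, Ransley beat Kelby.

Yes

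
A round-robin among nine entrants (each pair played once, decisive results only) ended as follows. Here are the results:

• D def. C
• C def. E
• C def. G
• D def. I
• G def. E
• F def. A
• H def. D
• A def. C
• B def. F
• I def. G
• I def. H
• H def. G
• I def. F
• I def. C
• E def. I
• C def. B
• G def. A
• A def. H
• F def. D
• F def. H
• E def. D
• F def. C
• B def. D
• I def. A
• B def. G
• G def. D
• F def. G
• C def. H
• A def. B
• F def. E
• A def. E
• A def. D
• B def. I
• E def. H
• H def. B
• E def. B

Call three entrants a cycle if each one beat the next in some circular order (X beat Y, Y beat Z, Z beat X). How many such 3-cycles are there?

Win totals: A 5, B 4, C 4, D 2, E 4, F 6, G 3, H 3, I 5.
An entrant with w wins dominates both others in C(w,2) triples; summing gives 10 + 6 + 6 + 1 + 6 + 15 + 3 + 3 + 10 = 60 transitive triples.
Total triples C(9,3) = 84, so cyclic triples = 84 − 60 = 24.

24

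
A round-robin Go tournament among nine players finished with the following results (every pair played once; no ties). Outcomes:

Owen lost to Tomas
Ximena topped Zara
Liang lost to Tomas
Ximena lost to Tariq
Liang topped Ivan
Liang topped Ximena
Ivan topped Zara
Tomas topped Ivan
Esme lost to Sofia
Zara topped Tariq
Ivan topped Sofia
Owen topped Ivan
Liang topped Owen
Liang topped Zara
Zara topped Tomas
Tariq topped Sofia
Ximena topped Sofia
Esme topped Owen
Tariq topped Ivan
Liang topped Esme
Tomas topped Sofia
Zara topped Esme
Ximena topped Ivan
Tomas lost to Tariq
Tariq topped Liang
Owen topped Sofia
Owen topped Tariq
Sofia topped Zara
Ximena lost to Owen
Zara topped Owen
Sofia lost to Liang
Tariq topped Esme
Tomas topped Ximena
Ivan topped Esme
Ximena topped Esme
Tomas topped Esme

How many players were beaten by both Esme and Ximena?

0

Esme beat: Owen.
Ximena beat: Sofia, Zara, Esme, Ivan.
No one was beaten by both.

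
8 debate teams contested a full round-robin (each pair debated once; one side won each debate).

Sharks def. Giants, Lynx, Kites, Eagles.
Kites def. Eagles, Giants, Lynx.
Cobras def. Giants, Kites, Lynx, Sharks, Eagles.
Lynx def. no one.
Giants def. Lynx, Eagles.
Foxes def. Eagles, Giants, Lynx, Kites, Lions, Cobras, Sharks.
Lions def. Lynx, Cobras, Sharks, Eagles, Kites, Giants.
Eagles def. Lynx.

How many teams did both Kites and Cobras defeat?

3

Kites beat: Lynx, Eagles, Giants.
Cobras beat: Lynx, Eagles, Sharks, Kites, Giants.
Both beat: Lynx, Eagles, Giants — 3.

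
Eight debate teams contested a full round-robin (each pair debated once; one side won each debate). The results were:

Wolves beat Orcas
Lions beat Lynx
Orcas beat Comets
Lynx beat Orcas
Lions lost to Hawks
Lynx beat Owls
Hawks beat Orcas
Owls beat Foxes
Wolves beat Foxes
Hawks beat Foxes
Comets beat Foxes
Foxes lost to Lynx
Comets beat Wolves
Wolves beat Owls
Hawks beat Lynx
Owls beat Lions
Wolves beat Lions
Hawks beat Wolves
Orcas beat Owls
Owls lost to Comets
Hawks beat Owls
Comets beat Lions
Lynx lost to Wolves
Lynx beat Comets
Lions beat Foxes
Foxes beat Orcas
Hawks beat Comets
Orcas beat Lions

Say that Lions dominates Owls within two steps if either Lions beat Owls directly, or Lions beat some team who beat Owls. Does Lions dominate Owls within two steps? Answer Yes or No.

Lions did not beat Owls directly.
Lions beat Foxes, Lynx. Of those, Lynx beat Owls.

Yes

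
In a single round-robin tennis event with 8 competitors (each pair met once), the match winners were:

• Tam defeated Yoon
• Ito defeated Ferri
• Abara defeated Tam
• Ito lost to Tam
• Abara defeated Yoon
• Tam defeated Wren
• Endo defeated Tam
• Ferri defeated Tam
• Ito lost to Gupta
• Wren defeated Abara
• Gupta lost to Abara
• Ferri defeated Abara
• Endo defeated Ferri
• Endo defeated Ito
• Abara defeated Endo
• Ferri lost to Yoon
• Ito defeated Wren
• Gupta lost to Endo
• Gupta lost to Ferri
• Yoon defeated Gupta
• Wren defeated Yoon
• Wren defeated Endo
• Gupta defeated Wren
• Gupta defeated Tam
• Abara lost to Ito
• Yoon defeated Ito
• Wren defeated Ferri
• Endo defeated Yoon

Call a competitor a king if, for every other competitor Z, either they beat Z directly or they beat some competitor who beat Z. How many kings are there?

Tam reaches everyone (king).
Endo reaches everyone (king).
Wren reaches everyone (king).
Ferri reaches everyone (king).
Abara reaches everyone (king).
Gupta reaches everyone (king).
Yoon cannot reach Endo in two steps.
Ito reaches everyone (king).
Kings: Tam, Endo, Wren, Ferri, Abara, Gupta, Ito — 7.

7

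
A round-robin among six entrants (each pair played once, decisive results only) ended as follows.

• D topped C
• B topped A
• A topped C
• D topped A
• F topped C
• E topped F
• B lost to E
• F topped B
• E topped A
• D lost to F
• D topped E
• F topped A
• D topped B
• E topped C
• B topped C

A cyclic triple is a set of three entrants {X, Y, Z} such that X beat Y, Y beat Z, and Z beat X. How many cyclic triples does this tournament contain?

1

Win totals: A 1, B 2, C 0, D 4, E 4, F 4.
An entrant with w wins dominates both others in C(w,2) triples; summing gives 0 + 1 + 0 + 6 + 6 + 6 = 19 transitive triples.
Total triples C(6,3) = 20, so cyclic triples = 20 − 19 = 1.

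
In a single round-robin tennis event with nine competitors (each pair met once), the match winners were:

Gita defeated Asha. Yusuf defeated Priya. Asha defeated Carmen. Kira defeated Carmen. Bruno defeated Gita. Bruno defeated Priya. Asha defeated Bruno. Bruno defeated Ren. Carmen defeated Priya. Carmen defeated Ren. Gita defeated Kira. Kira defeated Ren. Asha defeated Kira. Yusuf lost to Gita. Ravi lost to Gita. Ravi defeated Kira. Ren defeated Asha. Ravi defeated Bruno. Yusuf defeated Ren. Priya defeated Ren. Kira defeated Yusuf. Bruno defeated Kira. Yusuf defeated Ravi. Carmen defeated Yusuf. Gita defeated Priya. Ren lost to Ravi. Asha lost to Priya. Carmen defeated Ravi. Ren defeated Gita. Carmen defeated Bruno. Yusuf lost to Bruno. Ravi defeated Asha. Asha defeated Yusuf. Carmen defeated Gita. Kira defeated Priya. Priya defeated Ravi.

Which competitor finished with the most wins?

Win totals: Gita 5, Kira 4, Yusuf 3, Asha 4, Ren 2, Ravi 4, Priya 3, Carmen 6, Bruno 5.
Carmen leads with 6 wins (next highest: 5).

Carmen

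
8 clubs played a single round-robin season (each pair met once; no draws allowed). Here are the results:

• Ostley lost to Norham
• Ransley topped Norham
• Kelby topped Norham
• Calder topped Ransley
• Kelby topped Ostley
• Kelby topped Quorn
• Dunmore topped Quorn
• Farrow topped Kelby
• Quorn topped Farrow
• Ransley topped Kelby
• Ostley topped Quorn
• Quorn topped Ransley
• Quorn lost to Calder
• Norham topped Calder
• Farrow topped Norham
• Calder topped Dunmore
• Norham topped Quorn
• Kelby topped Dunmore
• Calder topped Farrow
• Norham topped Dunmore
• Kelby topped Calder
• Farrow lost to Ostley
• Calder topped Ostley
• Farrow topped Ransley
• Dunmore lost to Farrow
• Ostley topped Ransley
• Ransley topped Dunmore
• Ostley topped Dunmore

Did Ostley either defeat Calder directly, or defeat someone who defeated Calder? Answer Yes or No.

No

Ostley did not beat Calder directly.
Ostley beat Quorn, Farrow, Ransley, Dunmore, but each of them lost to Calder. No two-step path.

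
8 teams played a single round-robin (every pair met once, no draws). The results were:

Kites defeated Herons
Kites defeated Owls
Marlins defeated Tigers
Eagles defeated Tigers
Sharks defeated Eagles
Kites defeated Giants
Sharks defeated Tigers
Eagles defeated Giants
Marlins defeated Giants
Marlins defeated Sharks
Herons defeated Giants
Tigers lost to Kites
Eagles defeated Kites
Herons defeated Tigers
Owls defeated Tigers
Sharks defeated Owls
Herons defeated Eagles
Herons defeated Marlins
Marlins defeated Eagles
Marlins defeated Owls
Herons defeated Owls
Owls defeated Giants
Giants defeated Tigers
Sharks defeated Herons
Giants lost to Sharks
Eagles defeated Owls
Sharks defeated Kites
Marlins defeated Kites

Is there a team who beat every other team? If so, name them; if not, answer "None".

None

Highest win total is Sharks with 6 (out of 7 possible).
Sharks lost to Marlins, so no team went undefeated.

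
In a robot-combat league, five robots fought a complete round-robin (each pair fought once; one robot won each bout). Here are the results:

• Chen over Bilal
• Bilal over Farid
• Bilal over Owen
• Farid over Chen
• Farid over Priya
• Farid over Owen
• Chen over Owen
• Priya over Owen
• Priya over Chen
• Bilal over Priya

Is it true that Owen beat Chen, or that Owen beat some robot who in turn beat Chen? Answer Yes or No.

No

Owen did not beat Chen directly.
Owen beat no one, so there is no intermediate robot.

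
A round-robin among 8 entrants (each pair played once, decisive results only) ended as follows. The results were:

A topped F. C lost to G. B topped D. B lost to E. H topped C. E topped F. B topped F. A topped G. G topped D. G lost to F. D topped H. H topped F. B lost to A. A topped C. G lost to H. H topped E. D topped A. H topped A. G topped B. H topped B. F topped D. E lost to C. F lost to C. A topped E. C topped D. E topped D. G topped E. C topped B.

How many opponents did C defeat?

C's results: beat B, D, E, F; lost to A, G, H.
That is 4 wins.

4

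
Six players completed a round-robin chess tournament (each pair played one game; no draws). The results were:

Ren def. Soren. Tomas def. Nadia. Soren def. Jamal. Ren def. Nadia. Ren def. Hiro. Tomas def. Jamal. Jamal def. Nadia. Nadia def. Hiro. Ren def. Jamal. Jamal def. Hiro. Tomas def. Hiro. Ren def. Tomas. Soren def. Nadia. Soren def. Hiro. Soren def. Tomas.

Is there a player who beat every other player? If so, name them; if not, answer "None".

Ren has 5 wins out of 5 opponents — a perfect record.

Ren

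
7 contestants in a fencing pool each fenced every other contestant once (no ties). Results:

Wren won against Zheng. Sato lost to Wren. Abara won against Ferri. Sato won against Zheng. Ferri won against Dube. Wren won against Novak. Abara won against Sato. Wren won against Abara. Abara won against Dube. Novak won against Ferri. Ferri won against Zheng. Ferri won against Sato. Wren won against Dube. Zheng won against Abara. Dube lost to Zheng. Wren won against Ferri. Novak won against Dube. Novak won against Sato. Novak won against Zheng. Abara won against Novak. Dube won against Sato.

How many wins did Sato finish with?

1

Sato's results: beat Zheng; lost to Dube, Ferri, Wren, Abara, Novak.
That is 1 win.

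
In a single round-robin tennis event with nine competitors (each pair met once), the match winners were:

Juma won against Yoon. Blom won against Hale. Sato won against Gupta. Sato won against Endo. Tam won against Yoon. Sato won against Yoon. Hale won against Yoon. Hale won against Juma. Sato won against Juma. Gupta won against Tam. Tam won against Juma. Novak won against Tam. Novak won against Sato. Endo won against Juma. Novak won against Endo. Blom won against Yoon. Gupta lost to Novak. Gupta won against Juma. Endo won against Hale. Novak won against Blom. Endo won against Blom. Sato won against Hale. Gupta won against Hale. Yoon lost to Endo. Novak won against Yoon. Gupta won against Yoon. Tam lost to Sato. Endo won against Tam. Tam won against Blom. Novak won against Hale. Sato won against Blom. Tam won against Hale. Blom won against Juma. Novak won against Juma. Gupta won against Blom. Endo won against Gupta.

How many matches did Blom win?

Blom's results: beat Hale, Yoon, Juma; lost to Endo, Gupta, Tam, Sato, Novak.
That is 3 wins.

3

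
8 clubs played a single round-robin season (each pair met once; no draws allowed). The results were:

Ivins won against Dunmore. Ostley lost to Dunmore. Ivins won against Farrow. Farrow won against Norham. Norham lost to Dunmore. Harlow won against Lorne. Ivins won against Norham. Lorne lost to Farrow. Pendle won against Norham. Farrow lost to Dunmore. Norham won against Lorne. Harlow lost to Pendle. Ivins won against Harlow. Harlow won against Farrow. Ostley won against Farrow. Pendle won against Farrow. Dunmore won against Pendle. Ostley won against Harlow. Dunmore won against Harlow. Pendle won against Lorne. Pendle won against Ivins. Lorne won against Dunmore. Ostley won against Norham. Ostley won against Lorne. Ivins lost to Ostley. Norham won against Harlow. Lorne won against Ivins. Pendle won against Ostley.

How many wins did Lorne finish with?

2

Lorne's results: beat Dunmore, Ivins; lost to Farrow, Pendle, Norham, Ostley, Harlow.
That is 2 wins.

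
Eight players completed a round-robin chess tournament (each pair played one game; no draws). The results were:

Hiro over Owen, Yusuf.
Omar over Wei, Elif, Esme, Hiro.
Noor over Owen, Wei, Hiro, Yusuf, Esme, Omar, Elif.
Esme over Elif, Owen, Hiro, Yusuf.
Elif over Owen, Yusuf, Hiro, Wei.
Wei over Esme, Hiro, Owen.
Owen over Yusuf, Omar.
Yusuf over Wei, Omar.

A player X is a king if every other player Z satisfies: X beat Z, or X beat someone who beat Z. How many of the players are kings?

1

Esme cannot reach Noor in two steps.
Elif cannot reach Noor in two steps.
Yusuf cannot reach Noor in two steps.
Hiro cannot reach Esme, Elif, Noor in two steps.
Wei cannot reach Noor in two steps.
Owen cannot reach Noor in two steps.
Omar cannot reach Noor in two steps.
Noor reaches everyone (king).
Kings: Noor — 1.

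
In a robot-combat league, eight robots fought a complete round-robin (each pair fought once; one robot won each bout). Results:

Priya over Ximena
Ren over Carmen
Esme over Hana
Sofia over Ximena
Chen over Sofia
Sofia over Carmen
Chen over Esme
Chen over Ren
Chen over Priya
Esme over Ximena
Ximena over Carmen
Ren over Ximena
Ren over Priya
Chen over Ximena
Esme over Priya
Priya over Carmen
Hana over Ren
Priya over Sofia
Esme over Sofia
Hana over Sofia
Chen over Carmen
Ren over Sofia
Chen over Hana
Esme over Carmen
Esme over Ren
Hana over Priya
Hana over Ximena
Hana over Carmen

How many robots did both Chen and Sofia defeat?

Chen beat: Ximena, Carmen, Ren, Hana, Esme, Priya, Sofia.
Sofia beat: Ximena, Carmen.
Both beat: Ximena, Carmen — 2.

2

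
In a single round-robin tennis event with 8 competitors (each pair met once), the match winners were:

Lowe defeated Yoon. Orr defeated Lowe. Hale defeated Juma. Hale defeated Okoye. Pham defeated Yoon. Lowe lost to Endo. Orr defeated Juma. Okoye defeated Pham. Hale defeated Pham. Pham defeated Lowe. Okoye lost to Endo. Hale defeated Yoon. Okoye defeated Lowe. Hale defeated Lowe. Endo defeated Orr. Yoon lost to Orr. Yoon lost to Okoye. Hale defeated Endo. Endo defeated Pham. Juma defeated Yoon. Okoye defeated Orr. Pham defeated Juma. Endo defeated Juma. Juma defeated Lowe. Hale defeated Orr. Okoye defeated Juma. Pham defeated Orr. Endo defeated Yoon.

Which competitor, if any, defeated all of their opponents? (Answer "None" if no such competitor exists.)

Hale has 7 wins out of 7 opponents — a perfect record.

Hale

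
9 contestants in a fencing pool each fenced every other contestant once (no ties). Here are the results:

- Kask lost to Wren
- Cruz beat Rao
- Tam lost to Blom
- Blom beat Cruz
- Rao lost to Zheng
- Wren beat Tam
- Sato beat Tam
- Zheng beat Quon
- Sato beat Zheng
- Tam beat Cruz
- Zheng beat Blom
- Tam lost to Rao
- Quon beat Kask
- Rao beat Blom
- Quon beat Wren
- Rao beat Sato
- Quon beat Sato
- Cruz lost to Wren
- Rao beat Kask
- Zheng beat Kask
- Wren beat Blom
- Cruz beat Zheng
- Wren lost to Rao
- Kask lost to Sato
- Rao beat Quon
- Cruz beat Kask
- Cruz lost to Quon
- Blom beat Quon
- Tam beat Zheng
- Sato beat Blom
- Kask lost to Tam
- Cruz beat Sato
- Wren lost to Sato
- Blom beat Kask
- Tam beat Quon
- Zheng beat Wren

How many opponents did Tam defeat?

4

Tam's results: beat Quon, Cruz, Zheng, Kask; lost to Sato, Rao, Blom, Wren.
That is 4 wins.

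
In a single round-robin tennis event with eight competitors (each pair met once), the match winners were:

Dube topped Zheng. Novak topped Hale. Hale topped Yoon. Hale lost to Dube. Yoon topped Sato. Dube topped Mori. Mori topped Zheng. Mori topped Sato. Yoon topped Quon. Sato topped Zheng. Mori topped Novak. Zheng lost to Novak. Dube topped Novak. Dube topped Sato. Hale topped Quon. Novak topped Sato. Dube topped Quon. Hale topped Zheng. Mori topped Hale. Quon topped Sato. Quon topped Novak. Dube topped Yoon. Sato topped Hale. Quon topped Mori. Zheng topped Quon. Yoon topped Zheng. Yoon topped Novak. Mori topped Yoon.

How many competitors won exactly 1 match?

Win totals: Mori 5, Novak 3, Sato 2, Yoon 4, Dube 7, Quon 3, Hale 3, Zheng 1.
Exactly 1: Zheng — 1 competitor.

1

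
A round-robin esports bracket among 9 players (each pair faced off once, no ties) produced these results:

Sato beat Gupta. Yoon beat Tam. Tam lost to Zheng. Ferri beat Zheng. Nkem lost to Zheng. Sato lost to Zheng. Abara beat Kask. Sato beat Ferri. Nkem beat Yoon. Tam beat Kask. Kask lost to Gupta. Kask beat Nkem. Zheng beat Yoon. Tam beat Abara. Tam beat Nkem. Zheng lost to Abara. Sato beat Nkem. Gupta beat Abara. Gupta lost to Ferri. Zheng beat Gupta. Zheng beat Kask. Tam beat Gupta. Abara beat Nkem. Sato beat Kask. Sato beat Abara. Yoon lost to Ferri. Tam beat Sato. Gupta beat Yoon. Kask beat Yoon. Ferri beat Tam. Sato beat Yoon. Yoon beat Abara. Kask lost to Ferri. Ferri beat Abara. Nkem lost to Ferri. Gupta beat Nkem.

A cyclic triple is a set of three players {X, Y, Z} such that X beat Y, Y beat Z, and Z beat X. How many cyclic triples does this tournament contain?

12

Win totals: Abara 3, Zheng 6, Nkem 1, Ferri 7, Sato 6, Yoon 2, Kask 2, Tam 5, Gupta 4.
A player with w wins dominates both others in C(w,2) triples; summing gives 3 + 15 + 0 + 21 + 15 + 1 + 1 + 10 + 6 = 72 transitive triples.
Total triples C(9,3) = 84, so cyclic triples = 84 − 72 = 12.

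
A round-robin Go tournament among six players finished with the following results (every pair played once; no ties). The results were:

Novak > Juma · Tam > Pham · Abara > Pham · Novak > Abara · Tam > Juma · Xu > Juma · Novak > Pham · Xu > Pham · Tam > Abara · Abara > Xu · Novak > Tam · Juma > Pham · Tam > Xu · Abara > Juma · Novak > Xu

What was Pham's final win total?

Pham's results: beat no one; lost to Novak, Tam, Abara, Juma, Xu.
That is 0 wins.

0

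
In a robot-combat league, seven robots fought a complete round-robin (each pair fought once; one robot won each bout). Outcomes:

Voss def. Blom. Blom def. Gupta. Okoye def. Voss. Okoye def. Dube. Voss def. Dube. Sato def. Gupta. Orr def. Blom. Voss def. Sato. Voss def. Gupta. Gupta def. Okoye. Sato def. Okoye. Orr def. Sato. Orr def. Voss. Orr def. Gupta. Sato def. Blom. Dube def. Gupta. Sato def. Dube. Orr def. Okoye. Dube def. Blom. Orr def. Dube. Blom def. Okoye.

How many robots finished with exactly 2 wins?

3

Win totals: Blom 2, Dube 2, Orr 6, Gupta 1, Voss 4, Okoye 2, Sato 4.
Exactly 2: Blom, Dube, Okoye — 3 robots.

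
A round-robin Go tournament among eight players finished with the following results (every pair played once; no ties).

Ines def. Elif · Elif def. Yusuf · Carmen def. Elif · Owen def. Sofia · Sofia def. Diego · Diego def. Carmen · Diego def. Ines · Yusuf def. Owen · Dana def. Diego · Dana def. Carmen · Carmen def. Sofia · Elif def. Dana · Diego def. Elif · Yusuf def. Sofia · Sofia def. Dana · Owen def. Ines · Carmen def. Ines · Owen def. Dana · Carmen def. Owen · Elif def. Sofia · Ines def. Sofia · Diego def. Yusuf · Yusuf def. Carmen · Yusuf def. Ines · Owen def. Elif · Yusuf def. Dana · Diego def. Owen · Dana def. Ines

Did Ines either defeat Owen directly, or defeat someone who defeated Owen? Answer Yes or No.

Ines did not beat Owen directly.
Ines beat Elif, Sofia, but each of them lost to Owen. No two-step path.

No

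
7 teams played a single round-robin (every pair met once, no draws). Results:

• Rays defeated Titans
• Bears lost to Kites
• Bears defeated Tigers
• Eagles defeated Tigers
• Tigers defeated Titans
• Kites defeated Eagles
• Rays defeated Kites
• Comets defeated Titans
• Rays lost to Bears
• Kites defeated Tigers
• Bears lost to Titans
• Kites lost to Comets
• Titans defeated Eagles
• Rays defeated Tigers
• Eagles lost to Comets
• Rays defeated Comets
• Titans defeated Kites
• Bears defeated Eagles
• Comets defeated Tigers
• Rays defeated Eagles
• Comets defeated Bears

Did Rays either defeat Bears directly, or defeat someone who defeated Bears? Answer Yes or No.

Yes

Rays did not beat Bears directly.
Rays beat Comets, Titans, Kites, Tigers, Eagles. Of those, Comets beat Bears.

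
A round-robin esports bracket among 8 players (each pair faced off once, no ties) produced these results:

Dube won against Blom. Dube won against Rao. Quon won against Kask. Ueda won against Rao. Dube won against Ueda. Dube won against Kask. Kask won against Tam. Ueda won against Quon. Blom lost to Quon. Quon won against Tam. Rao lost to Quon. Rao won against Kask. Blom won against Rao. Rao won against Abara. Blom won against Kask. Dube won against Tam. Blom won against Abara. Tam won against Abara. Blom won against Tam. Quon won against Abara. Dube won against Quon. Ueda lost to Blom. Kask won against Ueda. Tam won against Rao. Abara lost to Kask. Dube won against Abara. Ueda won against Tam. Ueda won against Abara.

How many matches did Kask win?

Kask's results: beat Ueda, Tam, Abara; lost to Rao, Quon, Blom, Dube.
That is 3 wins.

3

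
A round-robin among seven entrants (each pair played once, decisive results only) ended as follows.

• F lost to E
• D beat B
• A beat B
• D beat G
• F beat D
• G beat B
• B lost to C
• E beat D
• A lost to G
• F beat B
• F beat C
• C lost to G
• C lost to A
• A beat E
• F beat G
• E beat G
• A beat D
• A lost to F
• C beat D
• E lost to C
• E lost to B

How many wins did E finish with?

E's results: beat D, F, G; lost to A, B, C.
That is 3 wins.

3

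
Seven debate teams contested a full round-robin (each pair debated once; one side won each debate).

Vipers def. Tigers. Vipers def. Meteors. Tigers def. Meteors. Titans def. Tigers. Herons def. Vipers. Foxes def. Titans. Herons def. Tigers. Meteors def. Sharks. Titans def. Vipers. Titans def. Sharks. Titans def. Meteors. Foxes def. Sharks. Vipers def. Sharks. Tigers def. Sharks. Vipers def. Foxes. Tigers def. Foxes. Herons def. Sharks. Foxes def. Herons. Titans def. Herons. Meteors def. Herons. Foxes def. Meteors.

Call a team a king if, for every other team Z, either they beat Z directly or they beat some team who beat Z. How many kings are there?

3

Herons cannot reach Titans in two steps.
Tigers cannot reach Vipers in two steps.
Sharks cannot reach Herons, Tigers, Foxes, Meteors, Titans, Vipers in two steps.
Foxes reaches everyone (king).
Meteors cannot reach Foxes, Titans in two steps.
Titans reaches everyone (king).
Vipers reaches everyone (king).
Kings: Foxes, Titans, Vipers — 3.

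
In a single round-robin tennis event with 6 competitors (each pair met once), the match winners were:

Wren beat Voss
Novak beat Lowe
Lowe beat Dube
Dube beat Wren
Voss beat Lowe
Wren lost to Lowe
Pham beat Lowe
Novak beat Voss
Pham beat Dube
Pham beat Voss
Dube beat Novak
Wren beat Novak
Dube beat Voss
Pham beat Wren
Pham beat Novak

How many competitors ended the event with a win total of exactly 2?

3

Win totals: Novak 2, Dube 3, Wren 2, Pham 5, Voss 1, Lowe 2.
Exactly 2: Novak, Wren, Lowe — 3 competitors.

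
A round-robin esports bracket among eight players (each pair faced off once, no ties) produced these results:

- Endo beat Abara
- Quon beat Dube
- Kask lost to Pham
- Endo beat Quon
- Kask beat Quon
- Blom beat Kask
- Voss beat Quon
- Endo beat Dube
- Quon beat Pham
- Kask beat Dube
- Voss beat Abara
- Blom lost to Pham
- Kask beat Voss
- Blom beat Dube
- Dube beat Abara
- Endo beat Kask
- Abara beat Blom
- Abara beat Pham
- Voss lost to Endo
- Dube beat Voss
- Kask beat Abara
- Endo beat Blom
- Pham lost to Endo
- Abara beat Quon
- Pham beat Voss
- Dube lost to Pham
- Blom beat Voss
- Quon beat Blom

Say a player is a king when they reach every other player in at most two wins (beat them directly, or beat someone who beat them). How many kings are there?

1

Quon cannot reach Endo in two steps.
Kask cannot reach Endo in two steps.
Dube cannot reach Kask, Endo in two steps.
Blom cannot reach Pham, Endo in two steps.
Pham cannot reach Endo in two steps.
Voss cannot reach Kask, Endo in two steps.
Abara cannot reach Endo in two steps.
Endo reaches everyone (king).
Kings: Endo — 1.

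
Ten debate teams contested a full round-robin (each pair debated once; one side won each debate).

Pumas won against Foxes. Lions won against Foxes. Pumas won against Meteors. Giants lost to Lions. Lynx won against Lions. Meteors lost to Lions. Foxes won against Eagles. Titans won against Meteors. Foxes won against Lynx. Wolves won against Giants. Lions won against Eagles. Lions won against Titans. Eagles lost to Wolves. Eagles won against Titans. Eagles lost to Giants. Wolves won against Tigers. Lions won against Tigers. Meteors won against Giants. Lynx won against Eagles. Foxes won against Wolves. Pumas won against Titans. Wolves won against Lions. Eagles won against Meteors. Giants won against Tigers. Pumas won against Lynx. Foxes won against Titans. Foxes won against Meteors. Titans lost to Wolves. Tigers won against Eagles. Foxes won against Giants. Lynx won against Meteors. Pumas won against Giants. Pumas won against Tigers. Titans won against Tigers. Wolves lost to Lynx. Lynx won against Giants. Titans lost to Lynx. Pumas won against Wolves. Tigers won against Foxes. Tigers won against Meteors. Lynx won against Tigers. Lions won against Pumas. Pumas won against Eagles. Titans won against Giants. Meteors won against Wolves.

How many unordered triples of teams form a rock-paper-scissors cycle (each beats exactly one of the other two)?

Win totals: Tigers 3, Lions 7, Titans 3, Eagles 2, Lynx 7, Meteors 2, Foxes 6, Wolves 5, Giants 2, Pumas 8.
A team with w wins dominates both others in C(w,2) triples; summing gives 3 + 21 + 3 + 1 + 21 + 1 + 15 + 10 + 1 + 28 = 104 transitive triples.
Total triples C(10,3) = 120, so cyclic triples = 120 − 104 = 16.

16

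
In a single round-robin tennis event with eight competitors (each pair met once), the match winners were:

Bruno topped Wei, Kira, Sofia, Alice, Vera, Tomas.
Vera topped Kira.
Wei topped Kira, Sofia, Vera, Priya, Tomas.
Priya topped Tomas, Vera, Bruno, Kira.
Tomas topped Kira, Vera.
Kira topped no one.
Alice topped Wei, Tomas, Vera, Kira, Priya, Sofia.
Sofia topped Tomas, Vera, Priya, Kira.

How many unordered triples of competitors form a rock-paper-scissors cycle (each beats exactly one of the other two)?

Win totals: Vera 1, Sofia 4, Kira 0, Bruno 6, Priya 4, Alice 6, Wei 5, Tomas 2.
A competitor with w wins dominates both others in C(w,2) triples; summing gives 0 + 6 + 0 + 15 + 6 + 15 + 10 + 1 = 53 transitive triples.
Total triples C(8,3) = 56, so cyclic triples = 56 − 53 = 3.

3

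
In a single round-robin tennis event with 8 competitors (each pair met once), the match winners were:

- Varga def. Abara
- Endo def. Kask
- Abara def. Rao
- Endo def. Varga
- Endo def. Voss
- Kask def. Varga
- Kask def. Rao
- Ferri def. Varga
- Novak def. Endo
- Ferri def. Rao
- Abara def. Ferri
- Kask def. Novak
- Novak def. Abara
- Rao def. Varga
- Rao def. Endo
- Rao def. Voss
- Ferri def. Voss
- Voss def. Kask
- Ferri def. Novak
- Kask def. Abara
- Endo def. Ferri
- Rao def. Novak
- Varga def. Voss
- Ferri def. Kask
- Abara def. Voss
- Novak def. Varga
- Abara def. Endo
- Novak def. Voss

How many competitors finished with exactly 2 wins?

Win totals: Ferri 5, Abara 4, Varga 2, Rao 4, Voss 1, Kask 4, Endo 4, Novak 4.
Exactly 2: Varga — 1 competitor.

1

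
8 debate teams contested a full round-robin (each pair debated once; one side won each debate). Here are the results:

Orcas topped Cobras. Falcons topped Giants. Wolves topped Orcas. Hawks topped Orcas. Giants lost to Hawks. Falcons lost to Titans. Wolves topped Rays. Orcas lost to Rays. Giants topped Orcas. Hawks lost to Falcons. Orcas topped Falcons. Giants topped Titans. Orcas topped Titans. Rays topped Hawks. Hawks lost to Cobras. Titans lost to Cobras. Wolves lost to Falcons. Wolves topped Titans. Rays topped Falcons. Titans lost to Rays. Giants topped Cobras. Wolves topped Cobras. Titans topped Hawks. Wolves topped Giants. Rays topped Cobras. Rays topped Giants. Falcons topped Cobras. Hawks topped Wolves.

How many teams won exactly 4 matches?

1

Win totals: Orcas 3, Titans 2, Falcons 4, Rays 6, Giants 3, Wolves 5, Cobras 2, Hawks 3.
Exactly 4: Falcons — 1 team.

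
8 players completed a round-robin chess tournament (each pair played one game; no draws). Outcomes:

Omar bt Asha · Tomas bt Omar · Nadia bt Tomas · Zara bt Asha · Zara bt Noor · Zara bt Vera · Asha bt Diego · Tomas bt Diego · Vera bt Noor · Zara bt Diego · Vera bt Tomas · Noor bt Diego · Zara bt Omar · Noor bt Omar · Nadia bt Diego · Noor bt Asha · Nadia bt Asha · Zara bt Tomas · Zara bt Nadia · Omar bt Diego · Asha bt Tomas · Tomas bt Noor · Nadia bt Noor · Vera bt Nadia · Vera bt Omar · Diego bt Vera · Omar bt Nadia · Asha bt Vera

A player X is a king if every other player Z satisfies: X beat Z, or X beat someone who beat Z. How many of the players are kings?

Nadia cannot reach Zara in two steps.
Diego cannot reach Asha, Zara in two steps.
Asha cannot reach Zara in two steps.
Noor cannot reach Zara in two steps.
Omar cannot reach Zara in two steps.
Vera cannot reach Zara in two steps.
Tomas cannot reach Zara in two steps.
Zara reaches everyone (king).
Kings: Zara — 1.

1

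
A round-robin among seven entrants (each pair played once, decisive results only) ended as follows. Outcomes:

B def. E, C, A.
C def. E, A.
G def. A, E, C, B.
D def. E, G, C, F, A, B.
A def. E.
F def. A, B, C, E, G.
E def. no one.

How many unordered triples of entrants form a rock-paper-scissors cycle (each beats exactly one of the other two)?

0

Win totals: A 1, B 3, C 2, D 6, E 0, F 5, G 4.
An entrant with w wins dominates both others in C(w,2) triples; summing gives 0 + 3 + 1 + 15 + 0 + 10 + 6 = 35 transitive triples.
Total triples C(7,3) = 35, so cyclic triples = 35 − 35 = 0.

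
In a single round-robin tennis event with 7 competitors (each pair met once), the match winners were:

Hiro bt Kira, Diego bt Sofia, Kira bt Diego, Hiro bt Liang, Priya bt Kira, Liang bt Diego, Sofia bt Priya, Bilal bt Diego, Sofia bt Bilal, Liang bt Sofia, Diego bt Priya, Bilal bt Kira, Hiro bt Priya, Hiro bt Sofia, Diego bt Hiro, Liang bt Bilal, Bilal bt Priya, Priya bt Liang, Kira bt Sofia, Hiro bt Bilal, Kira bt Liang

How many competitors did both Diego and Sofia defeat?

Diego beat: Hiro, Sofia, Priya.
Sofia beat: Bilal, Priya.
Both beat: Priya — 1.

1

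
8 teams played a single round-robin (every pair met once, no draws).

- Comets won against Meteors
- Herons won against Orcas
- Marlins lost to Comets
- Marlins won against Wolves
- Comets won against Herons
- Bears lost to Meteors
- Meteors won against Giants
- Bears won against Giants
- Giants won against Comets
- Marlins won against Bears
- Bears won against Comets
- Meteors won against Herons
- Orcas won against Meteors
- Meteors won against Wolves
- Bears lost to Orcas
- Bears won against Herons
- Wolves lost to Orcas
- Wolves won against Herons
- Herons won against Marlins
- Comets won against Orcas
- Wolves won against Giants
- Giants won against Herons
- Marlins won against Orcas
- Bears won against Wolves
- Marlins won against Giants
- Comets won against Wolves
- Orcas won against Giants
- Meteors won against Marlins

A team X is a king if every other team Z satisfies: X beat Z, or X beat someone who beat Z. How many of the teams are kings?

Bears reaches everyone (king).
Marlins reaches everyone (king).
Meteors reaches everyone (king).
Herons cannot reach Comets in two steps.
Orcas reaches everyone (king).
Giants cannot reach Bears in two steps.
Comets reaches everyone (king).
Wolves cannot reach Bears, Meteors in two steps.
Kings: Bears, Marlins, Meteors, Orcas, Comets — 5.

5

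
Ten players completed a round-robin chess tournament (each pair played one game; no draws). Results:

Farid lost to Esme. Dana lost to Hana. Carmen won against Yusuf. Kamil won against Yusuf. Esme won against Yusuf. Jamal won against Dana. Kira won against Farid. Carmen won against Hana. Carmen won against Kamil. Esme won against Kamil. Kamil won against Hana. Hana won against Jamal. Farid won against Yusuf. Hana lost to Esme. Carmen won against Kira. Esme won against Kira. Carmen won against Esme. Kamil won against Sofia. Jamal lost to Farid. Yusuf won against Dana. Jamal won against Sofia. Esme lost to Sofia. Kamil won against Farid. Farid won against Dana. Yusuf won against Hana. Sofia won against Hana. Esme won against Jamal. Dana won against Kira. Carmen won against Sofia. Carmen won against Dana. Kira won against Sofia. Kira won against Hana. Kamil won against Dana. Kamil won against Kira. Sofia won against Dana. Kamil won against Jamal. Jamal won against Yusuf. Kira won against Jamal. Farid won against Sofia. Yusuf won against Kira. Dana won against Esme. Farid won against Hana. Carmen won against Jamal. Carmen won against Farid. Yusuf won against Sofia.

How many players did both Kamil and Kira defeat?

4

Kamil beat: Kira, Yusuf, Dana, Jamal, Hana, Farid, Sofia.
Kira beat: Jamal, Hana, Farid, Sofia.
Both beat: Jamal, Hana, Farid, Sofia — 4.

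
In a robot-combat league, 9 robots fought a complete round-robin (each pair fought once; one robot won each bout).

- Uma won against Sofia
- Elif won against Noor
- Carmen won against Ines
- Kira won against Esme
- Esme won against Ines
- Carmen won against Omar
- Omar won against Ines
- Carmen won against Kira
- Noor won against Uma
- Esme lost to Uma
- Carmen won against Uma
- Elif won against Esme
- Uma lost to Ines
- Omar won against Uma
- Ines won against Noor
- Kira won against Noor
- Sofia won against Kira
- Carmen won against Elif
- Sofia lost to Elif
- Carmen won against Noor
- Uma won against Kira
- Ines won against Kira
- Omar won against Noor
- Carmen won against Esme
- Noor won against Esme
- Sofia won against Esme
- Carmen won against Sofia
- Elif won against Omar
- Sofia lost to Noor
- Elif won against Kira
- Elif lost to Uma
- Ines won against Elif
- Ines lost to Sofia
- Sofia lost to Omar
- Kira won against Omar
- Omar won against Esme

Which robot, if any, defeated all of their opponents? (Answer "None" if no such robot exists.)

Carmen

Carmen has 8 wins out of 8 opponents — a perfect record.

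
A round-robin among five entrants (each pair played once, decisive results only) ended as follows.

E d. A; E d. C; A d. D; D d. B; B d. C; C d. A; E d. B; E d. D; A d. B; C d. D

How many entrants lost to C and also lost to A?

C beat: A, D.
A beat: B, D.
Both beat: D — 1.

1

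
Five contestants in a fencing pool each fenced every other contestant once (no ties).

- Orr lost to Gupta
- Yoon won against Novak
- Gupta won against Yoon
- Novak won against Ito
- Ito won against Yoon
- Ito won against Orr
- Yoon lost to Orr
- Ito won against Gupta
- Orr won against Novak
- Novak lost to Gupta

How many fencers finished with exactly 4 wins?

0

Win totals: Gupta 3, Yoon 1, Orr 2, Ito 3, Novak 1.
No fencer has exactly 4 wins.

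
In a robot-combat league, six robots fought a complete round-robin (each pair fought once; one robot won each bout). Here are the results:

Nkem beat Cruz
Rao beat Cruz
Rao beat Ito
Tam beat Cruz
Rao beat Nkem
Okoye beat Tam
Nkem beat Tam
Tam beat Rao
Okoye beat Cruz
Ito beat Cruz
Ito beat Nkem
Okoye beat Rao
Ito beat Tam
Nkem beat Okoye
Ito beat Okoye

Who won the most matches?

Win totals: Cruz 0, Okoye 3, Tam 2, Nkem 3, Ito 4, Rao 3.
Ito leads with 4 wins (next highest: 3).

Ito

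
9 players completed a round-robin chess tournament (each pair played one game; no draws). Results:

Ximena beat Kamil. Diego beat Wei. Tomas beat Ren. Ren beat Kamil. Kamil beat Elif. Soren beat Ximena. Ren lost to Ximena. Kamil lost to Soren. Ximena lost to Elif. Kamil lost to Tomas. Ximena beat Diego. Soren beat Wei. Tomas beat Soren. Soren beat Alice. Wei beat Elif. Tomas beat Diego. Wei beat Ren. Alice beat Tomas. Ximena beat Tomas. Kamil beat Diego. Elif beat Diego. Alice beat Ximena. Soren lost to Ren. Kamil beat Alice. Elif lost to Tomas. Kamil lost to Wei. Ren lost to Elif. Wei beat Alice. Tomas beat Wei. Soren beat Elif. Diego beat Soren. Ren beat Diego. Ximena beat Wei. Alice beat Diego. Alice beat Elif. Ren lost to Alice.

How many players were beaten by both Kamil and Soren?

Kamil beat: Diego, Alice, Elif.
Soren beat: Kamil, Wei, Alice, Elif, Ximena.
Both beat: Alice, Elif — 2.

2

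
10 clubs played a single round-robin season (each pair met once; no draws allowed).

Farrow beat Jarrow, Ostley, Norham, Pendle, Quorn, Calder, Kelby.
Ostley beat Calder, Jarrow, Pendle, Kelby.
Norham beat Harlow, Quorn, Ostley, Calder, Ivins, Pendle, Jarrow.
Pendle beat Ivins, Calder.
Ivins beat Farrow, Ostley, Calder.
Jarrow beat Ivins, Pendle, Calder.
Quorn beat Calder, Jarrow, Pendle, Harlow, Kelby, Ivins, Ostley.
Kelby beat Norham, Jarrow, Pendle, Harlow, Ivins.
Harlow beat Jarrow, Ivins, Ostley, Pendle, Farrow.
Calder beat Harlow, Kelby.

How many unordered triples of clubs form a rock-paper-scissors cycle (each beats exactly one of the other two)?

Win totals: Ivins 3, Farrow 7, Pendle 2, Ostley 4, Norham 7, Harlow 5, Kelby 5, Jarrow 3, Quorn 7, Calder 2.
A club with w wins dominates both others in C(w,2) triples; summing gives 3 + 21 + 1 + 6 + 21 + 10 + 10 + 3 + 21 + 1 = 97 transitive triples.
Total triples C(10,3) = 120, so cyclic triples = 120 − 97 = 23.

23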